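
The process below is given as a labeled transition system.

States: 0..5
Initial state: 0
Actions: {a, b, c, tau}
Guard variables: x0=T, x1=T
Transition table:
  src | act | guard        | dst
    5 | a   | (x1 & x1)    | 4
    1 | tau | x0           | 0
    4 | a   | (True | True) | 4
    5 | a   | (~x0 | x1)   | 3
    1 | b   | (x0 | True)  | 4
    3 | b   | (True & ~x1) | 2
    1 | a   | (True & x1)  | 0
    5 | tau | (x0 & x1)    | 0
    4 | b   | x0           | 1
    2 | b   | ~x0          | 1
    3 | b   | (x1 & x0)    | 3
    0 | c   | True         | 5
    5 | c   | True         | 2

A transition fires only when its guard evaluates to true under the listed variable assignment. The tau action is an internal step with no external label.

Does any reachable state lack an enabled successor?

Answer: DEADLOCK at state 2

Working:
Reach set: {0,1,2,3,4,5}
  0: c→5  [1 out]
  1: a→0  b→4  tau→0  [3 out]
  2: ∅  [no exit]
  3: b→3  [1 out]
  4: a→4  b→1  [2 out]
  5: a→3  a→4  c→2  tau→0  [4 out]
Path to 2: c·c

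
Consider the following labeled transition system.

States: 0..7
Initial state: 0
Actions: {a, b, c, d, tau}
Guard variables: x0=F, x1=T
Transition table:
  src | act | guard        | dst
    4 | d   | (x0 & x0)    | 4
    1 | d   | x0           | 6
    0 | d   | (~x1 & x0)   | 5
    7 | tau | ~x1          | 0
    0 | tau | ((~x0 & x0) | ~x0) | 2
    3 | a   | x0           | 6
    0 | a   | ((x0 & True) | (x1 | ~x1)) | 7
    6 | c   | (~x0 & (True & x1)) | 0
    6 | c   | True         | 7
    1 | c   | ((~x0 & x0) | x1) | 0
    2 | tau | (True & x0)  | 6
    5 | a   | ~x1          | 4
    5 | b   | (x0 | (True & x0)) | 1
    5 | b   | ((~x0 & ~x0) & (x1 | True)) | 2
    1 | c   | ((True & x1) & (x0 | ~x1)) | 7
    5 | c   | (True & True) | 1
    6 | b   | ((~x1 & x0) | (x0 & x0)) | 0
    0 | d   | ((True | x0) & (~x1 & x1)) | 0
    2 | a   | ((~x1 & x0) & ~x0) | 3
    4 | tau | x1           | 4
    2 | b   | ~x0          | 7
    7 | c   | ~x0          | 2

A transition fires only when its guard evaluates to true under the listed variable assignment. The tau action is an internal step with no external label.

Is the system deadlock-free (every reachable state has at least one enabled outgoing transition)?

Answer: DEADLOCK-FREE

Working:
Reachable = {0,2,7}
  0: a→7  tau→2  [2 out]
  2: b→7  [1 out]
  7: c→2  [1 out]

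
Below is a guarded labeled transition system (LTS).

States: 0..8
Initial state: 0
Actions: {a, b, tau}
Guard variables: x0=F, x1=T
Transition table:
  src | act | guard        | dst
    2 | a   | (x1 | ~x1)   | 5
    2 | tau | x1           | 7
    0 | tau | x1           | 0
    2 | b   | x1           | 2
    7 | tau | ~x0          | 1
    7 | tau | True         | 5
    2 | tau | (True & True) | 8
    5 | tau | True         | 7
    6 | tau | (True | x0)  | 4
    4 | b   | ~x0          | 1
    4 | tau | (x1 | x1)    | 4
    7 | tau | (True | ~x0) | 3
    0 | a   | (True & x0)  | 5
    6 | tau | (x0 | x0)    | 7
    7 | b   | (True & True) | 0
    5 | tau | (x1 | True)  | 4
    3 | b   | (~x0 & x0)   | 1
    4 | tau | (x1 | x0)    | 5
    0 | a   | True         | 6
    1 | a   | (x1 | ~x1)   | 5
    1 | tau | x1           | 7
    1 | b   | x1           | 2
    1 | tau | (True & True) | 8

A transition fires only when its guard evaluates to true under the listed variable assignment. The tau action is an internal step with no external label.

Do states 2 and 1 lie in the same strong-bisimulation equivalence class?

Bisimulation quotient by refinement:
  π0 = {{0,1,2,3,4,5,6,7,8}}
  π1 = {{0},{1,2},{3,8},{4,7},{5,6}}
  π2 = {{0},{1,2},{3,8},{4},{5,6},{7}}
  π3 = {{0},{1,2},{3,8},{4},{5},{6},{7}}
Fixed point at round 4; 7 class(es).
2∈{1,2}, 1∈{1,2}

Answer: BISIMILAR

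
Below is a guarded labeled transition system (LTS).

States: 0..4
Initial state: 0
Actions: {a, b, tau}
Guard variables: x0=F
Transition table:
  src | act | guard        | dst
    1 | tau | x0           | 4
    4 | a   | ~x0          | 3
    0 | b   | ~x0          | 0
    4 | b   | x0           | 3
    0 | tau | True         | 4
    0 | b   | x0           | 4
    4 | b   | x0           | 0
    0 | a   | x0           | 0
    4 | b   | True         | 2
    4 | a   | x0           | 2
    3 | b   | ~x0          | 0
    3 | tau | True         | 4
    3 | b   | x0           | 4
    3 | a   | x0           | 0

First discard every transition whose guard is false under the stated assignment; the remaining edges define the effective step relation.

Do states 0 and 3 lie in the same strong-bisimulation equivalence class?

Bisimulation quotient by refinement:
  π0 = {{0,1,2,3,4}}
  π1 = {{0,3},{1,2},{4}}
3 equivalence class(es) (converged in 2)
0∈{0,3}, 3∈{0,3}

Answer: BISIMILAR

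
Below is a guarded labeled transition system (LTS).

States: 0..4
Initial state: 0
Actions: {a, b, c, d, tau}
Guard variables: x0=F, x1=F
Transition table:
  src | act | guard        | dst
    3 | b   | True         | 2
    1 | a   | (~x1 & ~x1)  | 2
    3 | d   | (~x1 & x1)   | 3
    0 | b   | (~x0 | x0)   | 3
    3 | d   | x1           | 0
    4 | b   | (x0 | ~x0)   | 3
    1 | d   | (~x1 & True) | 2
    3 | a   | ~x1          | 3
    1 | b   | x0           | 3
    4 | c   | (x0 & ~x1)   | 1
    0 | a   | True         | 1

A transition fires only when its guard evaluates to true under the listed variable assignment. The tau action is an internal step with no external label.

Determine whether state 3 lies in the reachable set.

Guard filter leaves 7 enabled edge(s).
L0 = {0}
L1 = {1,3}  cumulative {0,1,3}
L2 = {2}  cumulative {0,1,2,3}
Reach set: {0,1,2,3}
Path to 3: b

Answer: REACHABLE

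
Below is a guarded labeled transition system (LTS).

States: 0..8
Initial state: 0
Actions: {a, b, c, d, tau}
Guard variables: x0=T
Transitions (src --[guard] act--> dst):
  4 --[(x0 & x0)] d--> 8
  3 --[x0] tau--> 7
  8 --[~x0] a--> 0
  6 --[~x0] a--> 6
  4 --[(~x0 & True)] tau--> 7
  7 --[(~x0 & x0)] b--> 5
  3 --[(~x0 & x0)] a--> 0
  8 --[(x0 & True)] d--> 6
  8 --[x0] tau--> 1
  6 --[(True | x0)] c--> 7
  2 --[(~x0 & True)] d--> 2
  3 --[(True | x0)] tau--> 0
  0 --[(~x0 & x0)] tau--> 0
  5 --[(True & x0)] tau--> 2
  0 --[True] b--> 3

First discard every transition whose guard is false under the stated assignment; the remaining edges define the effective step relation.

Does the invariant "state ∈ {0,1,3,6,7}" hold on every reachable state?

Answer: INVARIANT HOLDS

Trace:
Safe = {0,1,3,6,7}
Reach set: {0,3,7}
  0: ok
  3: ok
  7: ok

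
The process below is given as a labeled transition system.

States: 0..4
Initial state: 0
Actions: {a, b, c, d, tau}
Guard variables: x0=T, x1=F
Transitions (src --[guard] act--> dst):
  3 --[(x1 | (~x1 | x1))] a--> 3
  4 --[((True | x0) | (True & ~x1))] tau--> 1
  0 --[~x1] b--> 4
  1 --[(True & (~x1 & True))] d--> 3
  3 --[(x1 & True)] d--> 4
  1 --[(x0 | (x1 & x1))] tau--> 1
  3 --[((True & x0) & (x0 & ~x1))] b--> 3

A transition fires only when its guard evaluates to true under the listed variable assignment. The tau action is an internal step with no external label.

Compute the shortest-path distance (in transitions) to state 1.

Layered search for 1:
  L0 = {0}
  L1 = {4}
  L2 = {1}
1 enters at depth 2; path b·tau

Answer: 2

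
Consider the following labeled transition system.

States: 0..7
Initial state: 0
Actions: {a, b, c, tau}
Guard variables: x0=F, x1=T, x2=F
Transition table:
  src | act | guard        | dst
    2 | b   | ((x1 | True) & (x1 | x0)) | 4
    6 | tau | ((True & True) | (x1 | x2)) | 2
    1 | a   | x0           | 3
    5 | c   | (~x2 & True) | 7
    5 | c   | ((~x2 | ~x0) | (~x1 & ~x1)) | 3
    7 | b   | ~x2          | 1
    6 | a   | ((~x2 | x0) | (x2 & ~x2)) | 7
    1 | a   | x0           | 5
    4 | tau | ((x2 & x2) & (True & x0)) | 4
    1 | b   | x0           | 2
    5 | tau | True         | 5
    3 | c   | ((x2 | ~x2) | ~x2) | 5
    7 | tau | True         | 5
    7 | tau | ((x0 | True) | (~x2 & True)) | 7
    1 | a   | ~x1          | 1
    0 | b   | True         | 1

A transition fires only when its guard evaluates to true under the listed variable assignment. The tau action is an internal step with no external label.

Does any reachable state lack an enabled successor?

Reach set: {0,1}
  0: b→1  [1 out]
  1: ∅  [deadlock]
witness 1: b

Answer: DEADLOCK at state 1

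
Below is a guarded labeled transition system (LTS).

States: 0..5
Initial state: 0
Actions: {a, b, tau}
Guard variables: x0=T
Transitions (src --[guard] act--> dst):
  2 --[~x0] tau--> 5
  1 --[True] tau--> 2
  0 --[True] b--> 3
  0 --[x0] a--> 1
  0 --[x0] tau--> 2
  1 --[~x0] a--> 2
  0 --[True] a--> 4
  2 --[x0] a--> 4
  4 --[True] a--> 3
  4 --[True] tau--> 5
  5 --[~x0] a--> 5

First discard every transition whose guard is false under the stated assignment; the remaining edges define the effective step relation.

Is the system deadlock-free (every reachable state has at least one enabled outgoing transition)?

Answer: DEADLOCK at state 3

Trace:
Reachable = {0,1,2,3,4,5}
  0: a→1  a→4  b→3  tau→2  [4 out]
  1: tau→2  [1 out]
  2: a→4  [1 out]
  3: ∅  [deadlock]
  4: a→3  tau→5  [2 out]
  5: ∅  [deadlock]
Path to 3: b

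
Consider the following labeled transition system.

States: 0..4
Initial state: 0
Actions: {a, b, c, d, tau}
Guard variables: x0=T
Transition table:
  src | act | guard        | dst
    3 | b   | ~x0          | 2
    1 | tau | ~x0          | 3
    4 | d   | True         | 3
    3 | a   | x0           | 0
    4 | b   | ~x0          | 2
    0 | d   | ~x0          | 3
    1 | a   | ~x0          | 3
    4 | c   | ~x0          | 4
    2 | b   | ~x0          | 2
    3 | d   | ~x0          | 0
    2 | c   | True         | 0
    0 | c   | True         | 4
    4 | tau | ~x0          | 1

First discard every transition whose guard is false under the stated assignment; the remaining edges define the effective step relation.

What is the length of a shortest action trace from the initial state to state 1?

Answer: UNREACHABLE

Analysis:
BFS to 1:
  depth 0: {0}
  depth 1: {4}
  depth 2: {3}
1 never appears.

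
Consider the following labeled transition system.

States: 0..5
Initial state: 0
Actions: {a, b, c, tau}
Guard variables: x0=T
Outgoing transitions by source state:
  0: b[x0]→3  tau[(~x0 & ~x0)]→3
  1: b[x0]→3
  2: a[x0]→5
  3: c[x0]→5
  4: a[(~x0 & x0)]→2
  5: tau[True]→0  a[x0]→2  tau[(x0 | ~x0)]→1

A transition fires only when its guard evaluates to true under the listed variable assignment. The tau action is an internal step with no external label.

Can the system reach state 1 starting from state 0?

Answer: REACHABLE

Working:
After dropping false guards: 7 live edges.
L0 = {0}
L1 = {3}  cumulative {0,3}
L2 = {5}  cumulative {0,3,5}
L3 = {1,2}  cumulative {0,1,2,3,5}
Reach set: {0,1,2,3,5}
trace reaching 1: b·c·tau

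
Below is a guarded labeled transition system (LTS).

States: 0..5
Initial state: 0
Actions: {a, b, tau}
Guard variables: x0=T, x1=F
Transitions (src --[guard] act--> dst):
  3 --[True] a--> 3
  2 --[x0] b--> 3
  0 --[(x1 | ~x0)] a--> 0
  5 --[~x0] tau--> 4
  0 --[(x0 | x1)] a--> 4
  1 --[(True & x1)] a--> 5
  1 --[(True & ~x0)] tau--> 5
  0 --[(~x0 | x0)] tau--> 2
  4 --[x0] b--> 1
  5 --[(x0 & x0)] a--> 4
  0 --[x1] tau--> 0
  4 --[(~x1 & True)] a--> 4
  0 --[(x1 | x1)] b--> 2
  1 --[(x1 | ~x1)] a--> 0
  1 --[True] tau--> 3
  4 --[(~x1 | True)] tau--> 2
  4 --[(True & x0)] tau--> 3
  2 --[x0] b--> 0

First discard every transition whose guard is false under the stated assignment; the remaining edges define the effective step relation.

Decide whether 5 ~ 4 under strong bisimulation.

Answer: NOT BISIMILAR

Working:
Bisimulation quotient by refinement:
  round 0: {{0,1,2,3,4,5}}
  round 1: {{0,1},{2},{3,5},{4}}
  round 2: {{0},{1},{2},{3},{4},{5}}
Fixed point at round 3; 6 class(es).
[5]={5}  [4]={4}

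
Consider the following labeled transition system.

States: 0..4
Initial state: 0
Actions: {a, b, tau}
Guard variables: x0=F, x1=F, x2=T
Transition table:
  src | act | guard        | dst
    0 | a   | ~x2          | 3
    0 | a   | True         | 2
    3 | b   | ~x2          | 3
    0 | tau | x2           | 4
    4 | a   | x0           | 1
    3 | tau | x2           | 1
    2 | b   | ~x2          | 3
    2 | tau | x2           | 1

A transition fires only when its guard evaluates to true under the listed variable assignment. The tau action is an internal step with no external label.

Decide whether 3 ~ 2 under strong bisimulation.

Answer: BISIMILAR

Analysis:
Refine partition for ~:
  P[0] = {{0,1,2,3,4}}
  P[1] = {{0},{1,4},{2,3}}
Fixed point at round 2; 3 class(es).
class of 3: {2,3}; class of 2: {2,3}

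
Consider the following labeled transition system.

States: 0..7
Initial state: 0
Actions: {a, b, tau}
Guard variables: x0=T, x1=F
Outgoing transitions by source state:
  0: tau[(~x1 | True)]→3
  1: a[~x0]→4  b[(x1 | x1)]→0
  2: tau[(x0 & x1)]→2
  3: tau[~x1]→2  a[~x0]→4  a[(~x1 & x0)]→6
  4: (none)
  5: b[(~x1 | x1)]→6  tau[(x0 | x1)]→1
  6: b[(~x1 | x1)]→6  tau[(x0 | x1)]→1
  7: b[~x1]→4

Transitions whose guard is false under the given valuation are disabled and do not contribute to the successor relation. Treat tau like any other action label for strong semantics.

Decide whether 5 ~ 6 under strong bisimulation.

Compute ~ classes (split until stable):
  π0 = {{0,1,2,3,4,5,6,7}}
  π1 = {{0},{1,2,4},{3},{5,6},{7}}
Fixed point at round 2; 5 class(es).
class of 5: {5,6}; class of 6: {5,6}

Answer: BISIMILAR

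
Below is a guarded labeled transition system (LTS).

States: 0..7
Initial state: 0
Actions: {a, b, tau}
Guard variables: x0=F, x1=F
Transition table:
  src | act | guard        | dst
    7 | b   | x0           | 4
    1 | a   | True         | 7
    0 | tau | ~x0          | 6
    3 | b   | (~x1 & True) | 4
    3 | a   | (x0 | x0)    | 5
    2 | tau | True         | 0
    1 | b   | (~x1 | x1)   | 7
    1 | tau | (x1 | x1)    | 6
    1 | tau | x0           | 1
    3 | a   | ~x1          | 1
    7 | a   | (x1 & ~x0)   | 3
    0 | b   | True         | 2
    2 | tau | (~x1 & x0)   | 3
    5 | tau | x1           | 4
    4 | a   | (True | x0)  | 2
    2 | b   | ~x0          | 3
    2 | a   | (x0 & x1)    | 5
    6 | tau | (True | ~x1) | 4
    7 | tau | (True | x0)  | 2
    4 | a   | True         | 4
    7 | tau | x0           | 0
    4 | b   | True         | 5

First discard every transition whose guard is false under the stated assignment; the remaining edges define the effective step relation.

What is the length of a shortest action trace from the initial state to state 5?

Answer: 3

Trace:
BFS to 5:
  Layer 0: {0}
  Layer 1: {2,6}
  Layer 2: {3,4}
  Layer 3: {1,5}
first hit 5 at d=3 via tau·tau·b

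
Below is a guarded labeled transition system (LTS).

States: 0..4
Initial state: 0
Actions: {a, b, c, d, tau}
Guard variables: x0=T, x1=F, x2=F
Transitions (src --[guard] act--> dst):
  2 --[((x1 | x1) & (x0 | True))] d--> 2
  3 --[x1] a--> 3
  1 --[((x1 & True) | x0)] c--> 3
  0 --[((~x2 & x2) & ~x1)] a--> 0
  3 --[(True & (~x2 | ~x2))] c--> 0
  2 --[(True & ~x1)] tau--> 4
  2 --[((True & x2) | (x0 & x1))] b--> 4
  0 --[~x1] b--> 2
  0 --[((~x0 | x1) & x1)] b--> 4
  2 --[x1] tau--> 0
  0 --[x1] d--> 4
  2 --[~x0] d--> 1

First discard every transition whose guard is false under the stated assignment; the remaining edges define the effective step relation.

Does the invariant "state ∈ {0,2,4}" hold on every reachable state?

Answer: INVARIANT HOLDS

Working:
Allowed set {0,2,4}
R = {0,2,4}
  0: ✓
  2: ✓
  4: ✓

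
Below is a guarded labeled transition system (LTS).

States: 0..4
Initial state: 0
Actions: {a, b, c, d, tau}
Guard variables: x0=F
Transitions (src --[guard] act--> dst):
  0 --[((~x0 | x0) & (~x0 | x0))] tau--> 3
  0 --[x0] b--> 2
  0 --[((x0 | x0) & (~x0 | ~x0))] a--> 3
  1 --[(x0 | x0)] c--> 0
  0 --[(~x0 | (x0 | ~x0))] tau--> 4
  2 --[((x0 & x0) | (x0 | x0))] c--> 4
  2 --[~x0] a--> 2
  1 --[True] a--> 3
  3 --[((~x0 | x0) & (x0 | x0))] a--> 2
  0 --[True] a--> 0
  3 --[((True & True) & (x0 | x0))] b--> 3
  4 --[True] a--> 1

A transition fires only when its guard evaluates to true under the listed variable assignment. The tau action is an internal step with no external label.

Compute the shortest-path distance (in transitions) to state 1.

Answer: 2

Working:
Breadth-first toward 1:
  Layer 0: {0}
  Layer 1: {3,4}
  Layer 2: {1}
first hit 1 at d=2 via tau·a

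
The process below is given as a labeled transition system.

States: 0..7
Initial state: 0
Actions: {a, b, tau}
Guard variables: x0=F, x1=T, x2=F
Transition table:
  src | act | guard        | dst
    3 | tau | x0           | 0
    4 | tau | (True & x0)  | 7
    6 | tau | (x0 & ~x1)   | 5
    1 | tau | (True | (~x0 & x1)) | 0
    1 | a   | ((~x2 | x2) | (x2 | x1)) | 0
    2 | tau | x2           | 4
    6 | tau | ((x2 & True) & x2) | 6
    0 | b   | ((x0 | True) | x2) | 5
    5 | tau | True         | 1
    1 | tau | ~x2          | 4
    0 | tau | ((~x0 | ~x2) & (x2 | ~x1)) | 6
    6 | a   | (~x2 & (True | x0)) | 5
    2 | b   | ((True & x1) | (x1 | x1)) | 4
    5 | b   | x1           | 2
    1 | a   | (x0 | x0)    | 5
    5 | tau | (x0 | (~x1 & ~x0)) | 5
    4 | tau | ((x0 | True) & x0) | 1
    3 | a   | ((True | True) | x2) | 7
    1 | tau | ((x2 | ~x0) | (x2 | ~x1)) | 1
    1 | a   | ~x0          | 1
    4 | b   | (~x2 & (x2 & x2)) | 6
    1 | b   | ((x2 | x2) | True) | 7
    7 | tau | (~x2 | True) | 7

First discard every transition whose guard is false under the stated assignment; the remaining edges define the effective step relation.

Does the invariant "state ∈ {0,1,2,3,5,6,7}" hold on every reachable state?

Allowed set {0,1,2,3,5,6,7}
Reachable = {0,1,2,4,5,7}
  0: ok
  1: ok
  2: ok
  4: VIOLATES
  5: ok
  7: ok
reach 4 via b·tau·tau — violates

Answer: INVARIANT VIOLATED at state 4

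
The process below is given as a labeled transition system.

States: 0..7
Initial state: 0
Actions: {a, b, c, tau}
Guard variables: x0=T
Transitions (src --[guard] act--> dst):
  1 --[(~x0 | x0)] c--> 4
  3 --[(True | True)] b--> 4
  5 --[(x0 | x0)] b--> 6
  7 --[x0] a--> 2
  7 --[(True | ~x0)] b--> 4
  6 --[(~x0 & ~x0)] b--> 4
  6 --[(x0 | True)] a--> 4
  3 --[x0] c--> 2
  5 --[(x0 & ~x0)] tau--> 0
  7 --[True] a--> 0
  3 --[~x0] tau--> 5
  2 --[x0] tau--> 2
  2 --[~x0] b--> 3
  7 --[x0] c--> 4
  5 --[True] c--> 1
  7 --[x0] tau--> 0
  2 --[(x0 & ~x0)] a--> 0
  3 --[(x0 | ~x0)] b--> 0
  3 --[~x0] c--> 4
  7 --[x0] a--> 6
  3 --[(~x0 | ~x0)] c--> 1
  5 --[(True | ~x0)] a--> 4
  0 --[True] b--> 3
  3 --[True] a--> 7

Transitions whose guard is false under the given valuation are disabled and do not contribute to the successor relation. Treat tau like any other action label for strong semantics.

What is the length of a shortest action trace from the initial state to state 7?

Layered search for 7:
  L0 = {0}
  L1 = {3}
  L2 = {2,4,7}
7 enters at depth 2; path b·a

Answer: 2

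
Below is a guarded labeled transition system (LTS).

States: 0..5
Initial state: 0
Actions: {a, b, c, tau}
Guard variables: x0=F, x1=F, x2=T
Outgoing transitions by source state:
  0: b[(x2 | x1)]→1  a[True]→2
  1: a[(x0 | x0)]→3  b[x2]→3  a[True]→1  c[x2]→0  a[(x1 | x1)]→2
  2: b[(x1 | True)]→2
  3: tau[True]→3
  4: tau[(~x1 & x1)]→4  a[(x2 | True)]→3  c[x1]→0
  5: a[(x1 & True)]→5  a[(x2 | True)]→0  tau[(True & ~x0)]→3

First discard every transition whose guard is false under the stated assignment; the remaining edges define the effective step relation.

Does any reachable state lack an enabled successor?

Answer: DEADLOCK-FREE

Trace:
Reachable = {0,1,2,3}
  0: a→2  b→1  [2 exit(s)]
  1: a→1  b→3  c→0  [3 exit(s)]
  2: b→2  [1 exit(s)]
  3: tau→3  [1 exit(s)]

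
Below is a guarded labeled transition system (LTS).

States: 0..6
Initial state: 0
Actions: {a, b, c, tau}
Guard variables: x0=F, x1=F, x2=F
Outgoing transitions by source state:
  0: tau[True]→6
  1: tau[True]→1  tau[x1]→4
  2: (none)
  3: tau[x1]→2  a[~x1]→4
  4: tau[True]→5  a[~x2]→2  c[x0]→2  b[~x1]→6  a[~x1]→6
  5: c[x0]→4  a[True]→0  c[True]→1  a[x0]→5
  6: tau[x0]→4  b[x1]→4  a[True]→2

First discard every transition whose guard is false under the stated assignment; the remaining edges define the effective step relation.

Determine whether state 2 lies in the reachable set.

Guard filter leaves 10 enabled edge(s).
L0 = {0}
L1 = {6}  cumulative {0,6}
L2 = {2}  cumulative {0,2,6}
Reach set: {0,2,6}
witness 2: tau·a

Answer: REACHABLE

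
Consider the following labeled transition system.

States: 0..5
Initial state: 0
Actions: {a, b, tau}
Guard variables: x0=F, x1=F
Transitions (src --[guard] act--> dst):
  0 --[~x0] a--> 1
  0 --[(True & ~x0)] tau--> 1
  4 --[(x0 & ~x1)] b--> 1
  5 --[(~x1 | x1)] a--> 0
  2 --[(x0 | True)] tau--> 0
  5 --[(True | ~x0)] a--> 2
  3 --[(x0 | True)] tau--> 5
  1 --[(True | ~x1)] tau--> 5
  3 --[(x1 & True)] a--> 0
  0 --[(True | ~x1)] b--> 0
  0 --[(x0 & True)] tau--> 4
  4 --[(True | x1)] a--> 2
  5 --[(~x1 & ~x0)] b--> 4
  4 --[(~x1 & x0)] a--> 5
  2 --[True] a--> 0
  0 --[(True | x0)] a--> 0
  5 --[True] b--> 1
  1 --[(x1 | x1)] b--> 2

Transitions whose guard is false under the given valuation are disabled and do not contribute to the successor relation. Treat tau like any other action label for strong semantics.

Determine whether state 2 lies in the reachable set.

Guard filter leaves 13 enabled edge(s).
Layer 0: {0}
Layer 1: {1}  now seen {0,1}
Layer 2: {5}  now seen {0,1,5}
Layer 3: {2,4}  now seen {0,1,2,4,5}
R = {0,1,2,4,5}
Path to 2: a·tau·a

Answer: REACHABLE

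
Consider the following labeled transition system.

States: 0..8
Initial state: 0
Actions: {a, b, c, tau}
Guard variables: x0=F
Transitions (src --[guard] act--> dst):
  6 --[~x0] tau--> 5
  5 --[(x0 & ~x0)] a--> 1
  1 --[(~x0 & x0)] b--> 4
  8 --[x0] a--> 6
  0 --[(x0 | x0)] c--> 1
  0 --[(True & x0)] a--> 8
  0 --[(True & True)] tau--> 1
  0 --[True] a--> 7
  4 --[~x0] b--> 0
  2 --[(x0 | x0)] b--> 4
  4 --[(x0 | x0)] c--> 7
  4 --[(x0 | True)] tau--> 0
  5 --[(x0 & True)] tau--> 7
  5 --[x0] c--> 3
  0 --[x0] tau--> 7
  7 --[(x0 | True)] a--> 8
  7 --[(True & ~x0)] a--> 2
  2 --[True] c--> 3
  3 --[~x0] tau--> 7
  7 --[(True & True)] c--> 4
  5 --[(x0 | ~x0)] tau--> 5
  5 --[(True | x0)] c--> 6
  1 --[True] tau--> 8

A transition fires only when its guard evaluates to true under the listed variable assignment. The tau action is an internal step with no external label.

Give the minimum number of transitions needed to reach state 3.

BFS to 3:
  depth 0: {0}
  depth 1: {1,7}
  depth 2: {2,4,8}
  depth 3: {3}
3 enters at depth 3; path a·a·c

Answer: 3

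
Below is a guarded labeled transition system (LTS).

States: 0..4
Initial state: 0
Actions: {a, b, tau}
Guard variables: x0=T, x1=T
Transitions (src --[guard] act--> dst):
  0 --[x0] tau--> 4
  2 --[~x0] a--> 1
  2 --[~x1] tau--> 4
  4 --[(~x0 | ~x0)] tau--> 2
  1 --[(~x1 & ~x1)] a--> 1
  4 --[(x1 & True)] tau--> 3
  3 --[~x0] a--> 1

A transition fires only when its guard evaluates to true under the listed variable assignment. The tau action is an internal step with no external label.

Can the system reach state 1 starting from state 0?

Answer: UNREACHABLE

Trace:
2 transition(s) survive guard evaluation.
depth 0: {0}
depth 1: {4}  cumulative {0,4}
depth 2: {3}  cumulative {0,3,4}
Reachable = {0,3,4}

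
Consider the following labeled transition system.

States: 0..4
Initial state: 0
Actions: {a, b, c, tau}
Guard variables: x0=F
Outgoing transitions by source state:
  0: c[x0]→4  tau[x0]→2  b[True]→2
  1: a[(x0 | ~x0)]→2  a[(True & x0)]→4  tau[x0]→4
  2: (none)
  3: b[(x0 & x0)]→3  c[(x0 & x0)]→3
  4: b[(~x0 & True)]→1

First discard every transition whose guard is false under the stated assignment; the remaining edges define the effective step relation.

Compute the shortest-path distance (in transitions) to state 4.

Answer: UNREACHABLE

Analysis:
Breadth-first toward 4:
  L0 = {0}
  L1 = {2}
4 never appears.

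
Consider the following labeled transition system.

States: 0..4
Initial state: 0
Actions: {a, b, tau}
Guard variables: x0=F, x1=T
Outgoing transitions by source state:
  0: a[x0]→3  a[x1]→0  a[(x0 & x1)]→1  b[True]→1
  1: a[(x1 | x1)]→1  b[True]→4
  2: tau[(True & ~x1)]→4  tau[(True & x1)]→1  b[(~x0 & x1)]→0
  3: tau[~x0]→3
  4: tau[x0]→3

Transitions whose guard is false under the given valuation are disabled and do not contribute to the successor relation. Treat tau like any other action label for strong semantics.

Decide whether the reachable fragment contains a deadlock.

Answer: DEADLOCK at state 4

Trace:
Reach set: {0,1,4}
  0: a→0  b→1  [deg 2]
  1: a→1  b→4  [deg 2]
  4: ∅  [STUCK]
Path to 4: b·b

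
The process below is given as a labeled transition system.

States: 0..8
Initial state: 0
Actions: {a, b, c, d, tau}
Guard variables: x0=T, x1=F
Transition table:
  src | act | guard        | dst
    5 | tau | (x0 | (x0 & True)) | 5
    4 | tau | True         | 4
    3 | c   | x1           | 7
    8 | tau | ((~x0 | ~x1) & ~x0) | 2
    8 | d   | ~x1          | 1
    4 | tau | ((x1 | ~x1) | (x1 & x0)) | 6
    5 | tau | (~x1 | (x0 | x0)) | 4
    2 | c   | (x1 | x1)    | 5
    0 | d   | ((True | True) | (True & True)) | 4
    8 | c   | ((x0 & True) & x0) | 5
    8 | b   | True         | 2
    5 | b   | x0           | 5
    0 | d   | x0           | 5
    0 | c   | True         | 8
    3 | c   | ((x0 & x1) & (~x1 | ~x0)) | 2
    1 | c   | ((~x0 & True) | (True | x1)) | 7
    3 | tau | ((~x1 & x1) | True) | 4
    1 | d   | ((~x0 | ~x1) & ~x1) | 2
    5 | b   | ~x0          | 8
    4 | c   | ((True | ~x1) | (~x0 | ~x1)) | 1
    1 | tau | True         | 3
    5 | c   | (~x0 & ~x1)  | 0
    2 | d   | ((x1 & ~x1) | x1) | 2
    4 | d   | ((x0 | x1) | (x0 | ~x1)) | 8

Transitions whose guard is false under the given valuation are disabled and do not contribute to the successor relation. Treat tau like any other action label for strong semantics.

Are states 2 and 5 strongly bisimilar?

Answer: NOT BISIMILAR

Analysis:
Refine partition for ~:
  P[0] = {{0,1,2,3,4,5,6,7,8}}
  P[1] = {{0},{1,4},{2,6,7},{3},{5},{8}}
  P[2] = {{0},{1},{2,6,7},{3},{4},{5},{8}}
Fixed point at round 3; 7 class(es).
[2]={2,6,7}  [5]={5}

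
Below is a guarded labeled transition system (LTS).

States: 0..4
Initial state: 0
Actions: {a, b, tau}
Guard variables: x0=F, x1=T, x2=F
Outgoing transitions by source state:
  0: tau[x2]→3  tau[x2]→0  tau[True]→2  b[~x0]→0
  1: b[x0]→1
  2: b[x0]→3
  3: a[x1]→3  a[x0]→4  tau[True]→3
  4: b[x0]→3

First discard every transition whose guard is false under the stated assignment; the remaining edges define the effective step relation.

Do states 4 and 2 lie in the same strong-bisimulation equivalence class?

Answer: BISIMILAR

Analysis:
Refine partition for ~:
  π0 = {{0,1,2,3,4}}
  π1 = {{0},{1,2,4},{3}}
stable after 2 split(s): 3 block(s)
class of 4: {1,2,4}; class of 2: {1,2,4}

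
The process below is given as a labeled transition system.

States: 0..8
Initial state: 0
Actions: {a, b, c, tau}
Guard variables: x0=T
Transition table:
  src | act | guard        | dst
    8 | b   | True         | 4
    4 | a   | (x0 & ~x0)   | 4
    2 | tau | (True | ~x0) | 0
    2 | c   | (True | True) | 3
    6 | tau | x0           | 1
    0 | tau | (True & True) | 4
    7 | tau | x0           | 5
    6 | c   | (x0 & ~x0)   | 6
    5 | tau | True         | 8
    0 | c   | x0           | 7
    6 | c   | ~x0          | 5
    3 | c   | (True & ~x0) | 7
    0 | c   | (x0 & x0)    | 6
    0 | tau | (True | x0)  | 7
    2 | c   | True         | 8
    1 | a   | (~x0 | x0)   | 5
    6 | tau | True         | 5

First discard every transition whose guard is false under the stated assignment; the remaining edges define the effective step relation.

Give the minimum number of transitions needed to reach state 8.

Layered search for 8:
  depth 0: {0}
  depth 1: {4,6,7}
  depth 2: {1,5}
  depth 3: {8}
first hit 8 at d=3 via c·tau·tau

Answer: 3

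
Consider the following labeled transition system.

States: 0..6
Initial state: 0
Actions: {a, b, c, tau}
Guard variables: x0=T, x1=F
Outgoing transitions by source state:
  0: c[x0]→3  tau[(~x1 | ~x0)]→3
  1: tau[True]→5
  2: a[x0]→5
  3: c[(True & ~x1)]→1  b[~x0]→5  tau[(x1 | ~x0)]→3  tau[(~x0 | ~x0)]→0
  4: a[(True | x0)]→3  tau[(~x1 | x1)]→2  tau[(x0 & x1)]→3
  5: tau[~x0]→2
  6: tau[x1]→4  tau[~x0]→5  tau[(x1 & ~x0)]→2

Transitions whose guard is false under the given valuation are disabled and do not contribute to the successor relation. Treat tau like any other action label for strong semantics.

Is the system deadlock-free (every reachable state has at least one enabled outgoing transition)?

R = {0,1,3,5}
  0: c→3  tau→3  [2 out]
  1: tau→5  [1 out]
  3: c→1  [1 out]
  5: ∅  [STUCK]
witness 5: c·c·tau

Answer: DEADLOCK at state 5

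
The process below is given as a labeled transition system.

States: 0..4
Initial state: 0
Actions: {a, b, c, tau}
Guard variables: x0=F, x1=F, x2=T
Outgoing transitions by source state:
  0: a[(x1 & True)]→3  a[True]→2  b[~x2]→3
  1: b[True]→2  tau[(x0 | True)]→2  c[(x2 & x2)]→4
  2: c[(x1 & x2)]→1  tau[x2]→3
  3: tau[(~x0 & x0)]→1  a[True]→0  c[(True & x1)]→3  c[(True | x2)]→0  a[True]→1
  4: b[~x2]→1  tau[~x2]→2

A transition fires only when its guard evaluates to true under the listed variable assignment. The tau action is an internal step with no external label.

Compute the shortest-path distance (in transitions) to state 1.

Answer: 3

Working:
Layered search for 1:
  depth 0: {0}
  depth 1: {2}
  depth 2: {3}
  depth 3: {1}
1 enters at depth 3; path a·tau·a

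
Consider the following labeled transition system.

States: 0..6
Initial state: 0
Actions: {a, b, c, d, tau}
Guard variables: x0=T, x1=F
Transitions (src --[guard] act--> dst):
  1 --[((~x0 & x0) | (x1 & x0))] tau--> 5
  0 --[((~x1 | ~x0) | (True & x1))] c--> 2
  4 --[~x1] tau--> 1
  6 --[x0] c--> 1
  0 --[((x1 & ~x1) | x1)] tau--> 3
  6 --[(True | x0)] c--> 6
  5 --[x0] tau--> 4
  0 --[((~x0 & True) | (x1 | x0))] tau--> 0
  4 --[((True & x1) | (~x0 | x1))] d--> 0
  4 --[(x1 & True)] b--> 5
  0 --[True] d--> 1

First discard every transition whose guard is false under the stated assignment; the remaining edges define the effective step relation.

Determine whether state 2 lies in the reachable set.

Answer: REACHABLE

Analysis:
After dropping false guards: 7 live edges.
L0 = {0}
L1 = {1,2}  cumulative {0,1,2}
Reach set: {0,1,2}
witness 2: c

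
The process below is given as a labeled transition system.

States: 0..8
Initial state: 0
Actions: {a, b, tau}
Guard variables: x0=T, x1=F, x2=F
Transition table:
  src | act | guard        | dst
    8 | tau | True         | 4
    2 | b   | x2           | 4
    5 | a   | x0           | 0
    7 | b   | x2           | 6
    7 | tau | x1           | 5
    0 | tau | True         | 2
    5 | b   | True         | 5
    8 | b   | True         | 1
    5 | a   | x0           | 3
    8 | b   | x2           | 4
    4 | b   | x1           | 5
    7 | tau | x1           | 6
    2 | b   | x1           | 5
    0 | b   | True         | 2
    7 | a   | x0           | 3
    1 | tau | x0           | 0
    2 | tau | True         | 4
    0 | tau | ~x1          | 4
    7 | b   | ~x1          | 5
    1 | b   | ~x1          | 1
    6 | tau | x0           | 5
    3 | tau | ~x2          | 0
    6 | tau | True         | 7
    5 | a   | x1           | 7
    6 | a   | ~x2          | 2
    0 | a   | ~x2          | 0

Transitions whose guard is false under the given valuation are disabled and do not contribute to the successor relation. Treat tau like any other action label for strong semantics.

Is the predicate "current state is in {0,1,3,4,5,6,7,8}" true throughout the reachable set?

Inv-set: {0,1,3,4,5,6,7,8}
R = {0,2,4}
  0: ok
  2: outside
  4: ok
witness against invariant: tau → 2

Answer: INVARIANT VIOLATED at state 2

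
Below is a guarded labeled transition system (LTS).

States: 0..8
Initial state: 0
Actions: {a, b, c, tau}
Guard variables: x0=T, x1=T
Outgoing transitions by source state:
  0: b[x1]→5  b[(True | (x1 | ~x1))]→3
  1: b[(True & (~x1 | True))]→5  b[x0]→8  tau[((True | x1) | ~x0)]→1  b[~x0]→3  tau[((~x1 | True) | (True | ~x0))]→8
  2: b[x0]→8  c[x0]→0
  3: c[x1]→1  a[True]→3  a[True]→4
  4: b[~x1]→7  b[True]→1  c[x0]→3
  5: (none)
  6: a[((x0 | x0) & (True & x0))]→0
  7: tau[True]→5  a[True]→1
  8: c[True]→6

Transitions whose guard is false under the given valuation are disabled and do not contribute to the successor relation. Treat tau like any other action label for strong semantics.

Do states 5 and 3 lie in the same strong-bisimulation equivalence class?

Answer: NOT BISIMILAR

Analysis:
Bisimulation quotient by refinement:
  π0 = {{0,1,2,3,4,5,6,7,8}}
  π1 = {{0},{1},{2,4},{3},{5},{6},{7},{8}}
  π2 = {{0},{1},{2},{3},{4},{5},{6},{7},{8}}
stable after 3 split(s): 9 block(s)
class of 5: {5}; class of 3: {3}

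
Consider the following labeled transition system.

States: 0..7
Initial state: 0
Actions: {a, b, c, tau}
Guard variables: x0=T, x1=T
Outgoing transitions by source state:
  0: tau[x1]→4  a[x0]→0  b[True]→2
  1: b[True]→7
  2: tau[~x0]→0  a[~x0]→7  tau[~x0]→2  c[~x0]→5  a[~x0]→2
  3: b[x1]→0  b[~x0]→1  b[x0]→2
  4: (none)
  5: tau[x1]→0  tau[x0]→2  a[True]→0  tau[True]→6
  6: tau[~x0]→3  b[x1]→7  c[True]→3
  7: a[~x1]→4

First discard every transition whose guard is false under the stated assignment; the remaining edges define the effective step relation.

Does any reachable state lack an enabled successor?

R = {0,2,4}
  0: a→0  b→2  tau→4  [3 out]
  2: ∅  [deadlock]
  4: ∅  [deadlock]
trace reaching 2: b

Answer: DEADLOCK at state 2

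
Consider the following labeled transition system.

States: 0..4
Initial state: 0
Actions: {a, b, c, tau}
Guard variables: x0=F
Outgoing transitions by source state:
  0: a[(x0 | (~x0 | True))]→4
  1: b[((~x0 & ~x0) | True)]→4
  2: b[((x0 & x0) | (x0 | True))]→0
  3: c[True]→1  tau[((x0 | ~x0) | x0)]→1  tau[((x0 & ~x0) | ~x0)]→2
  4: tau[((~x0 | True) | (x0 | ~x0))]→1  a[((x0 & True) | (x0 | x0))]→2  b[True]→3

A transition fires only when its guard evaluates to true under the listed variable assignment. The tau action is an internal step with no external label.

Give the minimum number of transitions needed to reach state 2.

Answer: 3

Trace:
BFS to 2:
  depth 0: {0}
  depth 1: {4}
  depth 2: {1,3}
  depth 3: {2}
depth(2)=3, e.g. a·b·tau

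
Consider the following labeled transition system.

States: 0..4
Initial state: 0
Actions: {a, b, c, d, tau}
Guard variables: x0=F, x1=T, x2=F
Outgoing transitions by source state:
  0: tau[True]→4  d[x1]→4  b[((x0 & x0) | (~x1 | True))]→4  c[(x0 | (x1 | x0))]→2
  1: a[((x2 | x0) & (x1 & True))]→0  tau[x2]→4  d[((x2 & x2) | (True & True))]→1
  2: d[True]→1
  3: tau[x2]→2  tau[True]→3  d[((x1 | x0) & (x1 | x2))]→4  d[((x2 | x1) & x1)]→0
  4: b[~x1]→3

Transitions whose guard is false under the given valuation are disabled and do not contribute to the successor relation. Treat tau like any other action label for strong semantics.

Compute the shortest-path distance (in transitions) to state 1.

Layered search for 1:
  Layer 0: {0}
  Layer 1: {2,4}
  Layer 2: {1}
depth(1)=2, e.g. c·d

Answer: 2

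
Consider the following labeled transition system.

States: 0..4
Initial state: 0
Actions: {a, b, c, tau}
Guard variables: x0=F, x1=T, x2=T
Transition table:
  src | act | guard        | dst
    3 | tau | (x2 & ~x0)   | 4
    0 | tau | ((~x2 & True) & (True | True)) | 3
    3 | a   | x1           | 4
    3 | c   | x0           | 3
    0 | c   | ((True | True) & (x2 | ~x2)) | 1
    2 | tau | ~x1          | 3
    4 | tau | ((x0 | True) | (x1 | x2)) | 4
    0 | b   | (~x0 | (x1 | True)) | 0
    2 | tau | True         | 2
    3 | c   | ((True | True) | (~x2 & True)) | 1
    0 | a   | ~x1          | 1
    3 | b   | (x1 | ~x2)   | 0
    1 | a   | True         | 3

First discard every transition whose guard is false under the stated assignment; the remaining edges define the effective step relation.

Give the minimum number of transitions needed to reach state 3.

Breadth-first toward 3:
  L0 = {0}
  L1 = {1}
  L2 = {3}
3 enters at depth 2; path c·a

Answer: 2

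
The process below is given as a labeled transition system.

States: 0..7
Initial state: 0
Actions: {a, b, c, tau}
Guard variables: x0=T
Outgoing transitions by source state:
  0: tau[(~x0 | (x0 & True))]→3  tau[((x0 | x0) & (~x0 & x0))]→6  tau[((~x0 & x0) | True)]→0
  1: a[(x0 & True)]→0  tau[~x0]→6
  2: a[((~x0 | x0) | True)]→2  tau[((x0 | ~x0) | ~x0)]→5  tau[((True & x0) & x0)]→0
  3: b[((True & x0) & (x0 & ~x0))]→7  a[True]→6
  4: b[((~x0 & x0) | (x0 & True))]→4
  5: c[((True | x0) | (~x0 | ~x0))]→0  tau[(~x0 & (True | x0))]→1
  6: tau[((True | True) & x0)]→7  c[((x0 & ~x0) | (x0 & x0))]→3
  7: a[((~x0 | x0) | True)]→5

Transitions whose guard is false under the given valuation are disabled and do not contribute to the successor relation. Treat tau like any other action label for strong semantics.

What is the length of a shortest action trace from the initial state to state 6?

Answer: 2

Working:
Breadth-first toward 6:
  depth 0: {0}
  depth 1: {3}
  depth 2: {6}
first hit 6 at d=2 via tau·a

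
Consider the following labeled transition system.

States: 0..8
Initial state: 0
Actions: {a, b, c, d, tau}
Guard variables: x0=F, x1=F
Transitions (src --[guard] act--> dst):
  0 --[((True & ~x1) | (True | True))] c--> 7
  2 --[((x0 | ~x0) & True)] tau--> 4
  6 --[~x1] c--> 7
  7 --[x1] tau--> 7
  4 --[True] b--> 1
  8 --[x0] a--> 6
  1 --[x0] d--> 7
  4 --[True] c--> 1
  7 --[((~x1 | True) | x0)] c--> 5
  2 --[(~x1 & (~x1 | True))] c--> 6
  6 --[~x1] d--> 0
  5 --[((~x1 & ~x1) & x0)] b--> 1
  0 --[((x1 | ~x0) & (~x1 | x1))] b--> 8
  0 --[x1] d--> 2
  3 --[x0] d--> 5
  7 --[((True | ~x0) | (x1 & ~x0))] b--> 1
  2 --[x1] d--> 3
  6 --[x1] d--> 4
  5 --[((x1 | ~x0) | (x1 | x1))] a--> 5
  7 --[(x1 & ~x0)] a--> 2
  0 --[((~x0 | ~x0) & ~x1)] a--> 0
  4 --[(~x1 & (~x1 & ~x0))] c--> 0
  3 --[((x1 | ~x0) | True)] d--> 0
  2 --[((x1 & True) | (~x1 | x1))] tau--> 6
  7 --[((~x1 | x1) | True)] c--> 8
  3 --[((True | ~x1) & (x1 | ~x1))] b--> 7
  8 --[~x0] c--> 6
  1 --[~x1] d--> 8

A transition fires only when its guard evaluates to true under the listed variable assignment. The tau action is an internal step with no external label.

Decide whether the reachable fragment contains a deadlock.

Answer: DEADLOCK-FREE

Trace:
R = {0,1,5,6,7,8}
  0: a→0  b→8  c→7  [3 exit(s)]
  1: d→8  [1 exit(s)]
  5: a→5  [1 exit(s)]
  6: c→7  d→0  [2 exit(s)]
  7: b→1  c→5  c→8  [3 exit(s)]
  8: c→6  [1 exit(s)]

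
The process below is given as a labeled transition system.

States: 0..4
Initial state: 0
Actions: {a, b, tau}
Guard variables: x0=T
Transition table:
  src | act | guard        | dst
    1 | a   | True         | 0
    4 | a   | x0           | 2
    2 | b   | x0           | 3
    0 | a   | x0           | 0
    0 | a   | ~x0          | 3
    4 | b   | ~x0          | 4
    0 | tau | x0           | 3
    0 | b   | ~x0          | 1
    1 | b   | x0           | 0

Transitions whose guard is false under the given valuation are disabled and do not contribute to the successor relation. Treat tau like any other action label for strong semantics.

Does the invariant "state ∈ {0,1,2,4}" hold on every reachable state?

Answer: INVARIANT VIOLATED at state 3

Trace:
Inv-set: {0,1,2,4}
Reachable = {0,3}
  0: safe
  3: ✗ unsafe
counterexample path to 3: tau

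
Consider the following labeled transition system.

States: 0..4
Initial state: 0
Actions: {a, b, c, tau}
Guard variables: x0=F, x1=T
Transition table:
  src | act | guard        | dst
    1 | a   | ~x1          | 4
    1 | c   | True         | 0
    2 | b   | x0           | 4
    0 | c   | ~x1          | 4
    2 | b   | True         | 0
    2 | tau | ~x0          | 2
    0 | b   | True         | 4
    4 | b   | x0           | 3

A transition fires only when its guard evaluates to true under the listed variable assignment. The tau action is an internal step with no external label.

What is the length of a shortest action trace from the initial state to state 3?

BFS to 3:
  depth 0: {0}
  depth 1: {4}
3 never appears.

Answer: UNREACHABLE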